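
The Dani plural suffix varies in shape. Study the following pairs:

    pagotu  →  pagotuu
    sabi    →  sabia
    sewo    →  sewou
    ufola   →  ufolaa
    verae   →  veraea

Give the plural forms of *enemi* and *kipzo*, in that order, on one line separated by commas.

enemia, kipzou

Looking at the last vowel of each stem: -u when the last vowel of the stem is a rounded vowel (*pagotu*, *sewo*); -a when the last vowel of the stem is an unrounded vowel (*sabi*, *ufola*, *verae*).
*enemi*: last vowel = /i/, an unrounded vowel → -a → *enemia*.
*kipzo*: last vowel = /o/, a rounded vowel → -u → *kipzou*.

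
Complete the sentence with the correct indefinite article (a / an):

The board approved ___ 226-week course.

a

The indefinite article is chosen by the initial *sound* of the following word, not its spelling.
The number *226* is spoken "two hundred …", beginning with /tuː/ — a consonant sound.
So the article is *a*: The board approved a 226-week course.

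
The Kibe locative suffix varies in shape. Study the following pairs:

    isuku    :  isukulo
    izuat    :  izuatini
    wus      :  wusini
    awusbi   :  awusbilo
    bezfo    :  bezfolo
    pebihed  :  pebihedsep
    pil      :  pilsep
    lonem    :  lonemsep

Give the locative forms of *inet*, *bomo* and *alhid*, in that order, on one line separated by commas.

The suffix is conditioned by the final sound: -ini when the stem ends in a voiceless consonant (*izuat*, *wus*); -sep when the stem ends in a voiced consonant (*pebihed*, *pil*, *lonem*); -lo when the stem ends in a vowel (*isuku*, *awusbi*, *bezfo*).
*inet*: final sound = /t/, a voiceless consonant → -ini → *inetini*.
*bomo* — final sound /o/ (a vowel) → -lo → *bomolo*.
Since the final sound of *alhid* is /d/ (a voiced consonant), it takes -sep, giving *alhidsep*.

inetini, bomolo, alhidsep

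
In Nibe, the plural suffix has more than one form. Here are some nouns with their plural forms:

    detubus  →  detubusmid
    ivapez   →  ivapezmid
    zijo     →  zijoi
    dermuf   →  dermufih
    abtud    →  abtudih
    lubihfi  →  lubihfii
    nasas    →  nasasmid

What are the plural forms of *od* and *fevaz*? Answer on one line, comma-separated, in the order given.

odih, fevazmid

The pattern is sibilance of the final sound: -mid when the stem ends in a sibilant (*detubus*, *ivapez*, *nasas*); -ih when the stem ends in a non-sibilant consonant (*dermuf*, *abtud*); -i when the stem ends in a vowel (*zijo*, *lubihfi*).
Since the final sound of *od* is /d/ (a non-sibilant consonant), it takes -ih, giving *odih*.
*fevaz*: final sound = /z/, a sibilant → -mid → *fevazmid*.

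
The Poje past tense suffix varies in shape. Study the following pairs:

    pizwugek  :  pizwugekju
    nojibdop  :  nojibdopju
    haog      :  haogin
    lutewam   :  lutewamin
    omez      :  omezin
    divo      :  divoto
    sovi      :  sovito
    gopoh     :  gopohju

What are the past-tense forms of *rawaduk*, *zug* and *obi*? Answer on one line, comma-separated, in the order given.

rawadukju, zugin, obito

The pattern is voicing of the final sound: -ju when the stem ends in a voiceless consonant (*pizwugek*, *nojibdop*, *gopoh*); -in when the stem ends in a voiced consonant (*haog*, *lutewam*, *omez*); -to when the stem ends in a vowel (*divo*, *sovi*).
Since the final sound of *rawaduk* is /k/ (a voiceless consonant), it takes -ju, giving *rawadukju*.
*zug* — final sound /g/ (a voiced consonant) → -in → *zugin*.
Since the final sound of *obi* is /i/ (a vowel), it takes -to, giving *obito*.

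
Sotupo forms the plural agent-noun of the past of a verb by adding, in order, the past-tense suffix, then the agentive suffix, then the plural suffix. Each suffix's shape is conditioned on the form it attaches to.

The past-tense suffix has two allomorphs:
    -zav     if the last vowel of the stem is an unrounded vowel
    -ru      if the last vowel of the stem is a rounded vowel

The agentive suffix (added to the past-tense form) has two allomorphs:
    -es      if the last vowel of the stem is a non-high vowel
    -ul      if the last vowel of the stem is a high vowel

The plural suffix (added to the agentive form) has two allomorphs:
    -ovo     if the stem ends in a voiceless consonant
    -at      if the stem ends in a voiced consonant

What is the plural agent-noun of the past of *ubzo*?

*ubzo* — last vowel /o/ (a rounded vowel) → -ru → *ubzoru*.
The last vowel of the past-tense form *ubzoru* is /u/, which is a high vowel, so the agentive suffix is -ul, giving *ubzoruul*.
The final consonant of the agentive form *ubzoruul* is /l/, which is voiced, so the plural suffix is -at, giving *ubzoruulat*.

ubzoruulat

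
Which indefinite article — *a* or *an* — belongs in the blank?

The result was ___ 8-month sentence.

an

The indefinite article is chosen by the initial *sound* of the following word, not its spelling.
The number *8* is spoken "eight", beginning with /eɪt/ — a vowel sound.
So the article is *an*: The result was an 8-month sentence.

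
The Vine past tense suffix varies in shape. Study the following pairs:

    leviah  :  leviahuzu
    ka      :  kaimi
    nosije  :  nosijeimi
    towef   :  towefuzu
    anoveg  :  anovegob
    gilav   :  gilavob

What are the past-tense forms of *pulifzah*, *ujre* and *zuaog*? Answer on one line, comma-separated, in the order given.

pulifzahuzu, ujreimi, zuaogob

The suffix is conditioned by the final sound: -uzu when the stem ends in a voiceless consonant (*leviah*, *towef*); -ob when the stem ends in a voiced consonant (*anoveg*, *gilav*); -imi when the stem ends in a vowel (*ka*, *nosije*).
The final sound of *pulifzah* is /h/, which is a voiceless consonant, so the suffix is -uzu, giving *pulifzahuzu*.
Since the final sound of *ujre* is /e/ (a vowel), it takes -imi, giving *ujreimi*.
The final sound of *zuaog* is /g/, which is a voiced consonant, so the suffix is -ob, giving *zuaogob*.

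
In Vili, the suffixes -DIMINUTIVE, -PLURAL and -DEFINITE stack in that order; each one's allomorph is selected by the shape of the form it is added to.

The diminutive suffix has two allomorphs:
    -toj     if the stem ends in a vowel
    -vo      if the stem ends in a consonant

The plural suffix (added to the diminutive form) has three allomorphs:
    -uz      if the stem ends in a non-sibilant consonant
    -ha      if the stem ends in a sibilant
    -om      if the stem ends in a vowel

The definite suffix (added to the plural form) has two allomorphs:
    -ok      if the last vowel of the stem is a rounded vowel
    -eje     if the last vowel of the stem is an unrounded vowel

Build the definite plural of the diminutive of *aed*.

*aed* — final sound /d/ (a consonant) → -vo → *aedvo*.
Since the final sound of the diminutive form *aedvo* is /o/ (a vowel), it takes -om, giving *aedvoom*.
Since the last vowel of the plural form *aedvoom* is /o/ (a rounded vowel), it takes -ok, giving *aedvoomok*.

aedvoomok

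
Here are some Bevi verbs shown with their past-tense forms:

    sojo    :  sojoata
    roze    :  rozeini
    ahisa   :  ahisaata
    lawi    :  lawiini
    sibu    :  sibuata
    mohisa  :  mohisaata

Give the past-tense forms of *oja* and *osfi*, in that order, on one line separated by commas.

ojaata, osfiini

Looking at the last vowel of each stem: -ini when the last vowel of the stem is a front vowel (*roze*, *lawi*); -ata when the last vowel of the stem is a back vowel (*sojo*, *ahisa*, *sibu*, *mohisa*).
*oja* — last vowel /a/ (a back vowel) → -ata → *ojaata*.
*osfi* — last vowel /i/ (a front vowel) → -ini → *osfiini*.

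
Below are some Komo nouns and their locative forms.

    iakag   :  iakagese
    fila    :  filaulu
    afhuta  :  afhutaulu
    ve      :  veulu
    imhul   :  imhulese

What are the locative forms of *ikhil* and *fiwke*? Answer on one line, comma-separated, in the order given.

ikhilese, fiwkeulu

The suffix is conditioned by the final sound: -ese when the stem ends in a consonant (*iakag*, *imhul*); -ulu when the stem ends in a vowel (*fila*, *afhuta*, *ve*).
The final sound of *ikhil* is /l/, which is a consonant, so the suffix is -ese, giving *ikhilese*.
Since the final sound of *fiwke* is /e/ (a vowel), it takes -ulu, giving *fiwkeulu*.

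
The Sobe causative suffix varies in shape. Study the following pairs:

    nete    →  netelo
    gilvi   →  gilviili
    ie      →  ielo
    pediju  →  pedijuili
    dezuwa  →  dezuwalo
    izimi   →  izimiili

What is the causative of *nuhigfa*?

nuhigfalo

Looking at the last vowel of each stem: -ili when the last vowel of the stem is a high vowel (*gilvi*, *pediju*, *izimi*); -lo when the last vowel of the stem is a non-high vowel (*nete*, *ie*, *dezuwa*).
*nuhigfa*: last vowel = /a/, a non-high vowel → -lo → *nuhigfalo*.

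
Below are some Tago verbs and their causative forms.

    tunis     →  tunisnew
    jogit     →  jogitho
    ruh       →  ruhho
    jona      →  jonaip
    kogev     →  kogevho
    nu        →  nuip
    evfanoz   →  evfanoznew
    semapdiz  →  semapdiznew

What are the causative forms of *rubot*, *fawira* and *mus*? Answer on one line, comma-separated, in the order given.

The suffix is conditioned by the final sound: -new when the stem ends in a sibilant (*tunis*, *evfanoz*, *semapdiz*); -ho when the stem ends in a non-sibilant consonant (*jogit*, *ruh*, *kogev*); -ip when the stem ends in a vowel (*jona*, *nu*).
*rubot*: final sound = /t/, a non-sibilant consonant → -ho → *rubotho*.
*fawira*: final sound = /a/, a vowel → -ip → *fawiraip*.
*mus*: final sound = /s/, a sibilant → -new → *musnew*.

rubotho, fawiraip, musnew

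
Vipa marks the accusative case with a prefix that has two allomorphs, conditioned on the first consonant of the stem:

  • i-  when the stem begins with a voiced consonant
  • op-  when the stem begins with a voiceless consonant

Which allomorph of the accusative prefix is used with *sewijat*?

*sewijat* — first consonant /s/ (voiceless) → op-.

op-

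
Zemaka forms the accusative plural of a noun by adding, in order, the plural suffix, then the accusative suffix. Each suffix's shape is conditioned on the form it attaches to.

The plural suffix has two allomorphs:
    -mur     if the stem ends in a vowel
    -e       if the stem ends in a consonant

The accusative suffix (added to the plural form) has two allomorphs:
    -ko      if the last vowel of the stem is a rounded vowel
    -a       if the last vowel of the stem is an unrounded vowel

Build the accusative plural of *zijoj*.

zijojea

Since the final sound of *zijoj* is /j/ (a consonant), it takes -e, giving *zijoje*.
The plural form *zijoje*: last vowel = /e/, an unrounded vowel → -a → *zijojea*.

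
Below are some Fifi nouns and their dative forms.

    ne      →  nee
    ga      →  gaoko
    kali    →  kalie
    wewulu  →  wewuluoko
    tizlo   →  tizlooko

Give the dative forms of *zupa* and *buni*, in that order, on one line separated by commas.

The suffix is conditioned by the last vowel: -e when the last vowel of the stem is a front vowel (*ne*, *kali*); -oko when the last vowel of the stem is a back vowel (*ga*, *wewulu*, *tizlo*).
Since the last vowel of *zupa* is /a/ (a back vowel), it takes -oko, giving *zupaoko*.
*buni*: last vowel = /i/, a front vowel → -e → *bunie*.

zupaoko, bunie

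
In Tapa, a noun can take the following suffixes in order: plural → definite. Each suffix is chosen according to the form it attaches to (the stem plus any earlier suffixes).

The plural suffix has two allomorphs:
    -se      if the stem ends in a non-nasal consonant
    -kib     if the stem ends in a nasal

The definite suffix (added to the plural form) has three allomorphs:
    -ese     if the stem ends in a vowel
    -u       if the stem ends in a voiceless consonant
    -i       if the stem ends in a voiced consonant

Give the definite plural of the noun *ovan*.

*ovan* — final consonant /n/ (a nasal) → -kib → *ovankib*.
The final sound of the plural form *ovankib* is /b/, which is a voiced consonant, so the definite suffix is -i, giving *ovankibi*.

ovankibi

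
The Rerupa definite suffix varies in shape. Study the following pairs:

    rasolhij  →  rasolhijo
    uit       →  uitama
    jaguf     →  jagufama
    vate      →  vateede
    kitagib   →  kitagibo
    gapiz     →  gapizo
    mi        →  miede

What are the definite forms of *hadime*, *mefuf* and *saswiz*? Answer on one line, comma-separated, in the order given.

Looking at the final sound of each stem: -ama when the stem ends in a voiceless consonant (*uit*, *jaguf*); -o when the stem ends in a voiced consonant (*rasolhij*, *kitagib*, *gapiz*); -ede when the stem ends in a vowel (*vate*, *mi*).
The final sound of *hadime* is /e/, which is a vowel, so the suffix is -ede, giving *hadimeede*.
*mefuf* — final sound /f/ (a voiceless consonant) → -ama → *mefufama*.
*saswiz* — final sound /z/ (a voiced consonant) → -o → *saswizo*.

hadimeede, mefufama, saswizo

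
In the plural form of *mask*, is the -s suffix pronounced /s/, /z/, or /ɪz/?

The stem *mask* ends in a voiceless non-sibilant consonant.
The plural suffix surfaces as /ɪz/ after sibilants, /s/ after other voiceless consonants, and /z/ after other voiced sounds.
So the plural -s on *mask* is pronounced /s/.

/s/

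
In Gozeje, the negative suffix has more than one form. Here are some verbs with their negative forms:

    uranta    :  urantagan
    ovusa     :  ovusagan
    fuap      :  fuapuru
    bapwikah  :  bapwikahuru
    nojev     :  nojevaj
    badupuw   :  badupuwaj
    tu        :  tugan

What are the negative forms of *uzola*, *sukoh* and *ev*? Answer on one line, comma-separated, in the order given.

The alternation tracks the final sound of the stem — -uru when the stem ends in a voiceless consonant (*fuap*, *bapwikah*); -aj when the stem ends in a voiced consonant (*nojev*, *badupuw*); -gan when the stem ends in a vowel (*uranta*, *ovusa*, *tu*).
Since the final sound of *uzola* is /a/ (a vowel), it takes -gan, giving *uzolagan*.
*sukoh* — final sound /h/ (a voiceless consonant) → -uru → *sukohuru*.
*ev* — final sound /v/ (a voiced consonant) → -aj → *evaj*.

uzolagan, sukohuru, evaj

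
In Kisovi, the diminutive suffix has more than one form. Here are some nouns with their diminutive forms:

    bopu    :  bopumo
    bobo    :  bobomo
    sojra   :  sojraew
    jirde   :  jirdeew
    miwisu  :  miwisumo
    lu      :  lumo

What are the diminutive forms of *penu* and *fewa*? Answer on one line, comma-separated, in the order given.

penumo, fewaew

The pattern is rounding harmony: -mo when the last vowel of the stem is a rounded vowel (*bopu*, *bobo*, *miwisu*, *lu*); -ew when the last vowel of the stem is an unrounded vowel (*sojra*, *jirde*).
The last vowel of *penu* is /u/, which is a rounded vowel, so the suffix is -mo, giving *penumo*.
*fewa* — last vowel /a/ (an unrounded vowel) → -ew → *fewaew*.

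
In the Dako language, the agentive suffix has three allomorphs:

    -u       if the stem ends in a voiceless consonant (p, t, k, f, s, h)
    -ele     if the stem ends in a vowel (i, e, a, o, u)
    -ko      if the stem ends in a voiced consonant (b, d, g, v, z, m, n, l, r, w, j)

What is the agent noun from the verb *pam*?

*pam* — final sound /m/ (a voiced consonant) → -ko → *pamko*.

pamko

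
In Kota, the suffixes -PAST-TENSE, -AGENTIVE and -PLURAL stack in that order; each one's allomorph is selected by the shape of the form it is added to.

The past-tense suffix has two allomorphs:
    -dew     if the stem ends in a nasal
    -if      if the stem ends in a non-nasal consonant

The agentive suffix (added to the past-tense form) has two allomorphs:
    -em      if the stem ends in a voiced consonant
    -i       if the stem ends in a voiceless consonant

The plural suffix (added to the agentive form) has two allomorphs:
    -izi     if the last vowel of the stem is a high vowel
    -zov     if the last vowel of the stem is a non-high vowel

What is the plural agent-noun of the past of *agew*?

agewifiizi

The final consonant of *agew* is /w/, which is non-nasal, so the past-tense suffix is -if, giving *agewif*.
The past-tense form *agewif*: final consonant = /f/, voiceless → -i → *agewifi*.
Since the last vowel of the agentive form *agewifi* is /i/ (a high vowel), it takes -izi, giving *agewifiizi*.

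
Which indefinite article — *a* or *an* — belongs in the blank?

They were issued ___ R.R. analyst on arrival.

The indefinite article is chosen by the initial *sound* of the following word, not its spelling.
The initialism *R.R.* is read letter by letter; the first letter, R, is pronounced /ɑr/, which begins with a vowel sound.
So the article is *an*: They were issued an R.R. analyst on arrival.

an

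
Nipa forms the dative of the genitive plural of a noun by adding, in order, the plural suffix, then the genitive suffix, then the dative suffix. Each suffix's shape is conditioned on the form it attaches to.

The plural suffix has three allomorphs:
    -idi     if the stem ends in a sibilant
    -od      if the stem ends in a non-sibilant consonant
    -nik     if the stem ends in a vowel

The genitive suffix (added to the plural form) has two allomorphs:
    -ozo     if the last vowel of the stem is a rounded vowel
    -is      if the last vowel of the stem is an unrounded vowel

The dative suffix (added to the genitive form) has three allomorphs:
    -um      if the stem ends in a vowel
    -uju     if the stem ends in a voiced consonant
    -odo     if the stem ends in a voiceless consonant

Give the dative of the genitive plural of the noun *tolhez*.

tolhezidiisodo

The final sound of *tolhez* is /z/, which is a sibilant, so the plural suffix is -idi, giving *tolhezidi*.
The plural form *tolhezidi*: last vowel = /i/, an unrounded vowel → -is → *tolhezidiis*.
Since the final sound of the genitive form *tolhezidiis* is /s/ (a voiceless consonant), it takes -odo, giving *tolhezidiisodo*.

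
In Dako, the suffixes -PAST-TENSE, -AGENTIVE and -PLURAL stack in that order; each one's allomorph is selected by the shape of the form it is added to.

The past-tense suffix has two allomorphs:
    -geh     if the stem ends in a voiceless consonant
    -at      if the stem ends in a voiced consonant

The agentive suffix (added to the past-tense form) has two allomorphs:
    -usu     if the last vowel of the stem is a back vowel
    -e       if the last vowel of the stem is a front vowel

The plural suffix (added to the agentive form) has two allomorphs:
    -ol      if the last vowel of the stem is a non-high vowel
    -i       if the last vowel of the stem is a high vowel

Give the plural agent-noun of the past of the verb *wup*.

The final consonant of *wup* is /p/, which is voiceless, so the past-tense suffix is -geh, giving *wupgeh*.
Since the last vowel of the past-tense form *wupgeh* is /e/ (a front vowel), it takes -e, giving *wupgehe*.
Since the last vowel of the agentive form *wupgehe* is /e/ (a non-high vowel), it takes -ol, giving *wupgeheol*.

wupgeheol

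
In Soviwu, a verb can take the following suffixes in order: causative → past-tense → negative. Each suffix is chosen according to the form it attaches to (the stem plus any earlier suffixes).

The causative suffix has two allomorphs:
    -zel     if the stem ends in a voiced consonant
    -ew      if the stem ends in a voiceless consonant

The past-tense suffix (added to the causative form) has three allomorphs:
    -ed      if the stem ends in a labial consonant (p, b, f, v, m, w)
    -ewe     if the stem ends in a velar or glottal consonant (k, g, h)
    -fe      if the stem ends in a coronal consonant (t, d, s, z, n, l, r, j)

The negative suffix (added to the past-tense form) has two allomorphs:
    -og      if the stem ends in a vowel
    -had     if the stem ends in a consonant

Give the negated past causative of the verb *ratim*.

ratimzelfeog

Since the final consonant of *ratim* is /m/ (voiced), it takes -zel, giving *ratimzel*.
Since the final consonant of the causative form *ratimzel* is /l/ (coronal), it takes -fe, giving *ratimzelfe*.
The final sound of the past-tense form *ratimzelfe* is /e/, which is a vowel, so the negative suffix is -og, giving *ratimzelfeog*.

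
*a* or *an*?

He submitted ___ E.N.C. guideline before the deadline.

The indefinite article is chosen by the initial *sound* of the following word, not its spelling.
The initialism *E.N.C.* is read letter by letter; the first letter, E, is pronounced /iː/, which begins with a vowel sound.
So the article is *an*: He submitted an E.N.C. guideline before the deadline.

an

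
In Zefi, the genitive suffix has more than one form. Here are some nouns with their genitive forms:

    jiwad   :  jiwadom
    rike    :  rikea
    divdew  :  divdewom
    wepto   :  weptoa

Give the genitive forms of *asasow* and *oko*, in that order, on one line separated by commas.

The pattern is consonant vs. vowel: -om when the stem ends in a consonant (*jiwad*, *divdew*); -a when the stem ends in a vowel (*rike*, *wepto*).
The final sound of *asasow* is /w/, which is a consonant, so the suffix is -om, giving *asasowom*.
*oko*: final sound = /o/, a vowel → -a → *okoa*.

asasowom, okoa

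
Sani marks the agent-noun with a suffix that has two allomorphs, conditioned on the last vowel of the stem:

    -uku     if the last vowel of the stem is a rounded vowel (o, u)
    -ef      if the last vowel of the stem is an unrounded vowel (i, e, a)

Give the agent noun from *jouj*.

*jouj*: last vowel = /u/, a rounded vowel → -uku → *joujuku*.

joujuku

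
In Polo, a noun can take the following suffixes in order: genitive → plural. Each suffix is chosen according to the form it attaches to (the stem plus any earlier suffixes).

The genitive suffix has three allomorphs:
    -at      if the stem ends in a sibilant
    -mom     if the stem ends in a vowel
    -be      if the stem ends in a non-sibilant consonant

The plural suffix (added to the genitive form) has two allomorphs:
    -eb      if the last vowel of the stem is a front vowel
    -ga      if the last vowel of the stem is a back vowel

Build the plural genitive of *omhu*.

*omhu* — final sound /u/ (a vowel) → -mom → *omhumom*.
The genitive form *omhumom*: last vowel = /o/, a back vowel → -ga → *omhumomga*.

omhumomga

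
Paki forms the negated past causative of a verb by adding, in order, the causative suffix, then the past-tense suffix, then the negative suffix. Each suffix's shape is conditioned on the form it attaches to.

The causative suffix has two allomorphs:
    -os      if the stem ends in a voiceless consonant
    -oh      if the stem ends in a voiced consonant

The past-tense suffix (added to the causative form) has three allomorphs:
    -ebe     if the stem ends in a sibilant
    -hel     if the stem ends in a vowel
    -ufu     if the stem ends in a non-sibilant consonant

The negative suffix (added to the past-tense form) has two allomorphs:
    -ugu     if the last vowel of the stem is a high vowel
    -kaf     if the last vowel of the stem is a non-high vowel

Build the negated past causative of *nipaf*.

*nipaf*: final consonant = /f/, voiceless → -os → *nipafos*.
The causative form *nipafos* — final sound /s/ (a sibilant) → -ebe → *nipafosebe*.
The past-tense form *nipafosebe*: last vowel = /e/, a non-high vowel → -kaf → *nipafosebekaf*.

nipafosebekaf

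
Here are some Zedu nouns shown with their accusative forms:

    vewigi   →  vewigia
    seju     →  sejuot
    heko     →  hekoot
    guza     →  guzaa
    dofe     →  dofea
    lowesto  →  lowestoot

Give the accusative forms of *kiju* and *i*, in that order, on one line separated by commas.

The alternation tracks the last vowel of the stem — -ot when the last vowel of the stem is a rounded vowel (*seju*, *heko*, *lowesto*); -a when the last vowel of the stem is an unrounded vowel (*vewigi*, *guza*, *dofe*).
The last vowel of *kiju* is /u/, which is a rounded vowel, so the suffix is -ot, giving *kijuot*.
Since the last vowel of *i* is /i/ (an unrounded vowel), it takes -a, giving *ia*.

kijuot, ia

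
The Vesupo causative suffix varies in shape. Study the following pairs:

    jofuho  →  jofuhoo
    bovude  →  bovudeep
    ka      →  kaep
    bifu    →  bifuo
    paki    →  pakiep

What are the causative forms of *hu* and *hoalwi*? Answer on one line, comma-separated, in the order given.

huo, hoalwiep

The suffix is conditioned by the last vowel: -o when the last vowel of the stem is a rounded vowel (*jofuho*, *bifu*); -ep when the last vowel of the stem is an unrounded vowel (*bovude*, *ka*, *paki*).
Since the last vowel of *hu* is /u/ (a rounded vowel), it takes -o, giving *huo*.
Since the last vowel of *hoalwi* is /i/ (an unrounded vowel), it takes -ep, giving *hoalwiep*.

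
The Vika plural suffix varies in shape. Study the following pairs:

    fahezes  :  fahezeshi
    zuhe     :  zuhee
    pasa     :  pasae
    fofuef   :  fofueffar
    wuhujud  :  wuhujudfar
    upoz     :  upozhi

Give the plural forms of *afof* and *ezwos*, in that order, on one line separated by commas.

The pattern is sibilance of the final sound: -hi when the stem ends in a sibilant (*fahezes*, *upoz*); -far when the stem ends in a non-sibilant consonant (*fofuef*, *wuhujud*); -e when the stem ends in a vowel (*zuhe*, *pasa*).
Since the final sound of *afof* is /f/ (a non-sibilant consonant), it takes -far, giving *afoffar*.
The final sound of *ezwos* is /s/, which is a sibilant, so the suffix is -hi, giving *ezwoshi*.

afoffar, ezwoshi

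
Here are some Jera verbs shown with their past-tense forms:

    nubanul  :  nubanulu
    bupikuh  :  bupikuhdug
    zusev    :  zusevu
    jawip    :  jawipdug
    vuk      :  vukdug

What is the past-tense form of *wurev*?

Looking at the final consonant of each stem: -dug when the stem ends in a voiceless consonant (*bupikuh*, *jawip*, *vuk*); -u when the stem ends in a voiced consonant (*nubanul*, *zusev*).
*wurev* — final consonant /v/ (voiced) → -u → *wurevu*.

wurevu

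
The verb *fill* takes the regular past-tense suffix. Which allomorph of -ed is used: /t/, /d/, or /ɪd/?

The stem *fill* ends in a voiced sound other than /d/.
The -ed suffix is realized as /ɪd/ after /t, d/; as /t/ after other voiceless consonants; and as /d/ after other voiced sounds.
So -ed on *fill* is pronounced /d/.

/d/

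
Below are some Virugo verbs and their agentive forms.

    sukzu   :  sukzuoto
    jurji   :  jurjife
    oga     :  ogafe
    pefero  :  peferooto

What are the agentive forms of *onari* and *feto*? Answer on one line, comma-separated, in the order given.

Looking at the last vowel of each stem: -oto when the last vowel of the stem is a rounded vowel (*sukzu*, *pefero*); -fe when the last vowel of the stem is an unrounded vowel (*jurji*, *oga*).
The last vowel of *onari* is /i/, which is an unrounded vowel, so the suffix is -fe, giving *onarife*.
Since the last vowel of *feto* is /o/ (a rounded vowel), it takes -oto, giving *fetooto*.

onarife, fetooto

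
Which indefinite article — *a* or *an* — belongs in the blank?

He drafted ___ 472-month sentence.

a

The indefinite article is chosen by the initial *sound* of the following word, not its spelling.
The number *472* is spoken "four hundred …", beginning with /fɔr/ — a consonant sound.
So the article is *a*: He drafted a 472-month sentence.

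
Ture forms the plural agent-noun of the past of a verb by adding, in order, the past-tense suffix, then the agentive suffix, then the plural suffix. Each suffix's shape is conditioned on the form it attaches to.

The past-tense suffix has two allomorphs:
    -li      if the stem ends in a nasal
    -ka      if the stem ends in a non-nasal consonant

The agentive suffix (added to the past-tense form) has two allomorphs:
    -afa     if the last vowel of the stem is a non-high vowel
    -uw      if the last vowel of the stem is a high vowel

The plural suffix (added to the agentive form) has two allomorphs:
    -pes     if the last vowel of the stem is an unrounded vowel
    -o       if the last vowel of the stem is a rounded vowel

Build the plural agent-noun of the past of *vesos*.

*vesos* — final consonant /s/ (non-nasal) → -ka → *vesoska*.
The past-tense form *vesoska* — last vowel /a/ (a non-high vowel) → -afa → *vesoskaafa*.
The agentive form *vesoskaafa*: last vowel = /a/, an unrounded vowel → -pes → *vesoskaafapes*.

vesoskaafapes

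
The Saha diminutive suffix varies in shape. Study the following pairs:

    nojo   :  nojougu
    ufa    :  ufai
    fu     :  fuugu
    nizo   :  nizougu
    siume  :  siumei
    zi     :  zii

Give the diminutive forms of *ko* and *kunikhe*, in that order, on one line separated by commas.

Looking at the last vowel of each stem: -ugu when the last vowel of the stem is a rounded vowel (*nojo*, *fu*, *nizo*); -i when the last vowel of the stem is an unrounded vowel (*ufa*, *siume*, *zi*).
*ko* — last vowel /o/ (a rounded vowel) → -ugu → *kougu*.
Since the last vowel of *kunikhe* is /e/ (an unrounded vowel), it takes -i, giving *kunikhei*.

kougu, kunikhei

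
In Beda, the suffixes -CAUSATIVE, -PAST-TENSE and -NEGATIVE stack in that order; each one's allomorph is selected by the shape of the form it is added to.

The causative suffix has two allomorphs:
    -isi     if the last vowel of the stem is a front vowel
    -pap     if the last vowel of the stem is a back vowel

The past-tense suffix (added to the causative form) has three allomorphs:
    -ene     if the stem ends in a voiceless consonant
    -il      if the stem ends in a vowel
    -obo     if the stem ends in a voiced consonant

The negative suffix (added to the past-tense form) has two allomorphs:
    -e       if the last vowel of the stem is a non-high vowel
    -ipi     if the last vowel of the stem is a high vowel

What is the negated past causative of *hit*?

hitisiilipi

*hit* — last vowel /i/ (a front vowel) → -isi → *hitisi*.
Since the final sound of the causative form *hitisi* is /i/ (a vowel), it takes -il, giving *hitisiil*.
The last vowel of the past-tense form *hitisiil* is /i/, which is a high vowel, so the negative suffix is -ipi, giving *hitisiilipi*.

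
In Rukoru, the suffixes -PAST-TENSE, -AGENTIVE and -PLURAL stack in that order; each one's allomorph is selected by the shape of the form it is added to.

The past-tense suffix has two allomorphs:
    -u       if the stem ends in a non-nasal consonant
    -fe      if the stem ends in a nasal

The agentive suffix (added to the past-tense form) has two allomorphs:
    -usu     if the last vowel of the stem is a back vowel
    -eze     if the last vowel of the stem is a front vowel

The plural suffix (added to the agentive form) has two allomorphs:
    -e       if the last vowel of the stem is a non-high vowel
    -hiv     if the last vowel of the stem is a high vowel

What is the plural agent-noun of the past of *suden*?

Since the final consonant of *suden* is /n/ (a nasal), it takes -fe, giving *sudenfe*.
The past-tense form *sudenfe* — last vowel /e/ (a front vowel) → -eze → *sudenfeeze*.
Since the last vowel of the agentive form *sudenfeeze* is /e/ (a non-high vowel), it takes -e, giving *sudenfeezee*.

sudenfeezee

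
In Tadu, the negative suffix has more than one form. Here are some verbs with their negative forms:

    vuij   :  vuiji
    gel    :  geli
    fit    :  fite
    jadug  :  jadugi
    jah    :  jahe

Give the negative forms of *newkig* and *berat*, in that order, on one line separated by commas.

The suffix is conditioned by the final consonant: -e when the stem ends in a voiceless consonant (*fit*, *jah*); -i when the stem ends in a voiced consonant (*vuij*, *gel*, *jadug*).
Since the final consonant of *newkig* is /g/ (voiced), it takes -i, giving *newkigi*.
*berat*: final consonant = /t/, voiceless → -e → *berate*.

newkigi, berate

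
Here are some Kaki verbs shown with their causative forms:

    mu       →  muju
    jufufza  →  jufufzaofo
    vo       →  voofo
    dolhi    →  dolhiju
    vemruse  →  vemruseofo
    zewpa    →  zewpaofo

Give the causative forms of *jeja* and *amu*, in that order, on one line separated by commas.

jejaofo, amuju

The suffix is conditioned by the last vowel: -ju when the last vowel of the stem is a high vowel (*mu*, *dolhi*); -ofo when the last vowel of the stem is a non-high vowel (*jufufza*, *vo*, *vemruse*, *zewpa*).
*jeja* — last vowel /a/ (a non-high vowel) → -ofo → *jejaofo*.
*amu* — last vowel /u/ (a high vowel) → -ju → *amuju*.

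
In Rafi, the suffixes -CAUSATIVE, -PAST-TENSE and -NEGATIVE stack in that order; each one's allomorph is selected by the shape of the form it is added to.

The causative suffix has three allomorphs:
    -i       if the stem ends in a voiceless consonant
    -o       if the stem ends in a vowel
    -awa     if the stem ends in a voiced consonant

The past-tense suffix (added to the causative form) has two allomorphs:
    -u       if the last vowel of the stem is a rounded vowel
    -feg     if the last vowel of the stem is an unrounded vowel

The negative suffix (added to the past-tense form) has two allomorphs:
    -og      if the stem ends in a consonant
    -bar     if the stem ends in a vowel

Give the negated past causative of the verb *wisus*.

wisusifegog

*wisus*: final sound = /s/, a voiceless consonant → -i → *wisusi*.
The causative form *wisusi* — last vowel /i/ (an unrounded vowel) → -feg → *wisusifeg*.
Since the final sound of the past-tense form *wisusifeg* is /g/ (a consonant), it takes -og, giving *wisusifegog*.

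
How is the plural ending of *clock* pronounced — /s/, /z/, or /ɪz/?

The stem *clock* ends in a voiceless non-sibilant consonant.
The plural suffix surfaces as /ɪz/ after sibilants, /s/ after other voiceless consonants, and /z/ after other voiced sounds.
So the plural -s on *clock* is pronounced /s/.

/s/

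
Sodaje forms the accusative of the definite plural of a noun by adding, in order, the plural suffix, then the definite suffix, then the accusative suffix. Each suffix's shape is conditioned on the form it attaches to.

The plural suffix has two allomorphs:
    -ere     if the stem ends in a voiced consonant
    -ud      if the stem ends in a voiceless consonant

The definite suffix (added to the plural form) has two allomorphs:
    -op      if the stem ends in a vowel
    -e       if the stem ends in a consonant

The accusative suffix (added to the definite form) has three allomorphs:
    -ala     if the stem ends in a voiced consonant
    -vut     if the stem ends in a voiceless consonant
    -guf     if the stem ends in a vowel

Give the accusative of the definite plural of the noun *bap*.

The final consonant of *bap* is /p/, which is voiceless, so the plural suffix is -ud, giving *bapud*.
The plural form *bapud*: final sound = /d/, a consonant → -e → *bapude*.
The final sound of the definite form *bapude* is /e/, which is a vowel, so the accusative suffix is -guf, giving *bapudeguf*.

bapudeguf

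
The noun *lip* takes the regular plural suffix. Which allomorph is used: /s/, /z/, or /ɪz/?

The stem *lip* ends in a voiceless non-sibilant consonant.
The plural suffix surfaces as /ɪz/ after sibilants, /s/ after other voiceless consonants, and /z/ after other voiced sounds.
So the plural -s on *lip* is pronounced /s/.

/s/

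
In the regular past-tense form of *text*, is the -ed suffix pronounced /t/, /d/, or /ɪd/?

The stem *text* ends in /t/ or /d/.
The -ed suffix is realized as /ɪd/ after /t, d/; as /t/ after other voiceless consonants; and as /d/ after other voiced sounds.
So -ed on *text* is pronounced /ɪd/.

/ɪd/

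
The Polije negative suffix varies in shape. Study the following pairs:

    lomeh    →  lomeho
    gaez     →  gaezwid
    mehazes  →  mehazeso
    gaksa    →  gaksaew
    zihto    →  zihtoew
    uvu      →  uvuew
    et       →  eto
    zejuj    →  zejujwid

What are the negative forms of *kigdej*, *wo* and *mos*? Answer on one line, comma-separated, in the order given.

kigdejwid, woew, moso

Looking at the final sound of each stem: -o when the stem ends in a voiceless consonant (*lomeh*, *mehazes*, *et*); -wid when the stem ends in a voiced consonant (*gaez*, *zejuj*); -ew when the stem ends in a vowel (*gaksa*, *zihto*, *uvu*).
The final sound of *kigdej* is /j/, which is a voiced consonant, so the suffix is -wid, giving *kigdejwid*.
*wo* — final sound /o/ (a vowel) → -ew → *woew*.
*mos*: final sound = /s/, a voiceless consonant → -o → *moso*.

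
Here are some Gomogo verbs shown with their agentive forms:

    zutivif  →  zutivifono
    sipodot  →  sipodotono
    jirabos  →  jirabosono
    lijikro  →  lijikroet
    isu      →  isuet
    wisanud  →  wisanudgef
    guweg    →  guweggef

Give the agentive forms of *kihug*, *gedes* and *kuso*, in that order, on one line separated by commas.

The pattern is voicing of the final sound: -ono when the stem ends in a voiceless consonant (*zutivif*, *sipodot*, *jirabos*); -gef when the stem ends in a voiced consonant (*wisanud*, *guweg*); -et when the stem ends in a vowel (*lijikro*, *isu*).
*kihug* — final sound /g/ (a voiced consonant) → -gef → *kihuggef*.
*gedes*: final sound = /s/, a voiceless consonant → -ono → *gedesono*.
*kuso*: final sound = /o/, a vowel → -et → *kusoet*.

kihuggef, gedesono, kusoet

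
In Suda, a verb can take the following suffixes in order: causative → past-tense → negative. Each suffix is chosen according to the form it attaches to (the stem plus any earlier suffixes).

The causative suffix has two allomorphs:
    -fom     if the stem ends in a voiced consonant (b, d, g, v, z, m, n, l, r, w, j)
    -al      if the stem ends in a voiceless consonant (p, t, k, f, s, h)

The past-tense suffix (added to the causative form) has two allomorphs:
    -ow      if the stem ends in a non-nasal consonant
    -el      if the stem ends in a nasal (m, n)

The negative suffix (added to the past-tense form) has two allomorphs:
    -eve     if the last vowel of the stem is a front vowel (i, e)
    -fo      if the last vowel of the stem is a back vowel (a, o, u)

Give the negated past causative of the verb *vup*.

Since the final consonant of *vup* is /p/ (voiceless), it takes -al, giving *vupal*.
The causative form *vupal*: final consonant = /l/, non-nasal → -ow → *vupalow*.
Since the last vowel of the past-tense form *vupalow* is /o/ (a back vowel), it takes -fo, giving *vupalowfo*.

vupalowfo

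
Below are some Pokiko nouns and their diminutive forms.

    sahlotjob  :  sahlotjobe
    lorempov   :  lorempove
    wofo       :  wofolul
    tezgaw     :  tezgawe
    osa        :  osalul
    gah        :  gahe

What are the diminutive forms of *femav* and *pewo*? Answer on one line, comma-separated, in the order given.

femave, pewolul

Looking at the final sound of each stem: -e when the stem ends in a consonant (*sahlotjob*, *lorempov*, *tezgaw*, *gah*); -lul when the stem ends in a vowel (*wofo*, *osa*).
*femav* — final sound /v/ (a consonant) → -e → *femave*.
*pewo*: final sound = /o/, a vowel → -lul → *pewolul*.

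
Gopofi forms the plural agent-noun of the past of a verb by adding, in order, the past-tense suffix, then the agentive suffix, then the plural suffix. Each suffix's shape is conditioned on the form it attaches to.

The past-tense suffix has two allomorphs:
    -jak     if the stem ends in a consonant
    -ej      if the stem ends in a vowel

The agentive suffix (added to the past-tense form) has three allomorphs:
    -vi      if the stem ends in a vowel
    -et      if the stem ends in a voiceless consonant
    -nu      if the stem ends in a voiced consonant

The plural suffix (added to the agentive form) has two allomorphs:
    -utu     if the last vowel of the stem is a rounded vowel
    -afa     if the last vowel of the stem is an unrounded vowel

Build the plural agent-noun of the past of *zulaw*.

The final sound of *zulaw* is /w/, which is a consonant, so the past-tense suffix is -jak, giving *zulawjak*.
The final sound of the past-tense form *zulawjak* is /k/, which is a voiceless consonant, so the agentive suffix is -et, giving *zulawjaket*.
The agentive form *zulawjaket* — last vowel /e/ (an unrounded vowel) → -afa → *zulawjaketafa*.

zulawjaketafa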